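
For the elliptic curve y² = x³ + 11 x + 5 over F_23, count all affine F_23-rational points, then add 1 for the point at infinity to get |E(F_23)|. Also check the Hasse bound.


Affine points = {(2, 9), (2, 14), (5, 1), (5, 22), (11, 10), (11, 13), (12, 5), (12, 18), (15, 7), (15, 16), (18, 3), (18, 20), (19, 9), (19, 14), (22, 4), (22, 19)}; affine count = 16; |E(F_23)| = 17.

Discriminant check: Δ ∝ 4a³ + 27b² = 4·11³ + 27·5² = 4·1331 + 27·25 ≡ 19 (mod 23). Nonzero ⇒ E is nonsingular.
For each x ∈ F_23, compute rhs = x³ + 11·x + 5 mod 23, then count y ∈ F_23 with y² ≡ rhs.
  x = 0: rhs = 5, matching y values: none (0 points).
  x = 1: rhs = 17, matching y values: none (0 points).
  x = 2: rhs = 12, matching y values: 9, 14 (2 points).
  x = 3: rhs = 19, matching y values: none (0 points).
  x = 4: rhs = 21, matching y values: none (0 points).
  x = 5: rhs = 1, matching y values: 1, 22 (2 points).
  x = 6: rhs = 11, matching y values: none (0 points).
  x = 7: rhs = 11, matching y values: none (0 points).
  x = 8: rhs = 7, matching y values: none (0 points).
  x = 9: rhs = 5, matching y values: none (0 points).
  x = 10: rhs = 11, matching y values: none (0 points).
  x = 11: rhs = 8, matching y values: 10, 13 (2 points).
  x = 12: rhs = 2, matching y values: 5, 18 (2 points).
  x = 13: rhs = 22, matching y values: none (0 points).
  x = 14: rhs = 5, matching y values: none (0 points).
  x = 15: rhs = 3, matching y values: 7, 16 (2 points).
  x = 16: rhs = 22, matching y values: none (0 points).
  x = 17: rhs = 22, matching y values: none (0 points).
  x = 18: rhs = 9, matching y values: 3, 20 (2 points).
  x = 19: rhs = 12, matching y values: 9, 14 (2 points).
  x = 20: rhs = 14, matching y values: none (0 points).
  x = 21: rhs = 21, matching y values: none (0 points).
  x = 22: rhs = 16, matching y values: 4, 19 (2 points).
Total affine count: 16.
Full point count |E(F_23)| = 16 + 1 = 17.
Hasse bound: |17 − (23+1)| = |-7| = 7 ≤ 2√23 ≈ 9.5917 ✓.


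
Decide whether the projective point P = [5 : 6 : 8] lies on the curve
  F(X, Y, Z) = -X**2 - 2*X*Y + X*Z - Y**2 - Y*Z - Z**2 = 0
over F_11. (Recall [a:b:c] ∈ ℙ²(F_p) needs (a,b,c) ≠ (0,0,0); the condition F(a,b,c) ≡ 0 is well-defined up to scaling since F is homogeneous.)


F(5,6,8) ≡ 5 (mod 11); P is NOT on the curve.

Evaluate F(5, 6, 8) term-by-term (mod 11).
  -X**2 ↦ -1·25·1·1 = -25
  -2*X*Y ↦ -2·5·6·1 = -60
  X*Z ↦ 1·5·1·8 = 40
  -Y**2 ↦ -1·1·36·1 = -36
  -Y*Z ↦ -1·1·6·8 = -48
  -Z**2 ↦ -1·1·1·64 = -64
Sum: F(5, 6, 8) = (-25) + (-60) + (40) + (-36) + (-48) + (-64) = -193.
Reducing mod 11: -193 ≡ 5 (mod 11).
Since F(a, b, c) ≡ 5 ≠ 0 (mod 11), P does NOT lie on the curve.


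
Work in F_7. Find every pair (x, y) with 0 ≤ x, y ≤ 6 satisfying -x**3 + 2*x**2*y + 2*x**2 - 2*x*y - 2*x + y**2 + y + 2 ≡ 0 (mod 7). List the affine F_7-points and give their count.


Affine F_7-points: {(0, 3), (1, 2), (1, 4), (3, 3), (3, 5), (4, 5), (5, 3), (5, 5), (6, 0), (6, 2)}; count = 10.

For each of the 49 pairs (x, y) ∈ F_7², evaluate f(x, y) mod 7. Record the zeros.
  x = 0: [0↦2, 1↦4, 2↦1, 3↦0, 4↦1, 5↦4, 6↦2]  zeros at y ∈ {3}
  x = 1: [0↦1, 1↦3, 2↦0, 3↦6, 4↦0, 5↦3, 6↦1]  zeros at y ∈ {2, 4}
  x = 2: [0↦5, 1↦4, 2↦5, 3↦1, 4↦6, 5↦6, 6↦1]  zeros at y ∈ ∅
  x = 3: [0↦1, 1↦1, 2↦3, 3↦0, 4↦6, 5↦0, 6↦3]  zeros at y ∈ {3, 5}
  x = 4: [0↦4, 1↦2, 2↦2, 3↦4, 4↦1, 5↦0, 6↦1]  zeros at y ∈ {5}
  x = 5: [0↦1, 1↦1, 2↦3, 3↦0, 4↦6, 5↦0, 6↦3]  zeros at y ∈ {3, 5}
  x = 6: [0↦0, 1↦6, 2↦0, 3↦3, 4↦1, 5↦1, 6↦3]  zeros at y ∈ {0, 2}
Collecting zeros: affine points = {(0, 3), (1, 2), (1, 4), (3, 3), (3, 5), (4, 5), (5, 3), (5, 5), (6, 0), (6, 2)}.
Total count |C(F_7)_aff| = 10.


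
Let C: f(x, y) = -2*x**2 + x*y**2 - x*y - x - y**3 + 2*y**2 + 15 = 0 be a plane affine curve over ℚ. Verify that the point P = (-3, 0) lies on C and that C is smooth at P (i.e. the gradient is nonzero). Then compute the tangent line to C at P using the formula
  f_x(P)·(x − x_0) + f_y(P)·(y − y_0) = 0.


Tangent line at P: 11*x + 3*y + 33 = 0.

Step 1: f(-3, 0) = 0, so P lies on C.
Step 2: partial derivatives
  f_x(x, y) = -4*x + y**2 - y - 1, f_y(x, y) = 2*x*y - x - 3*y**2 + 4*y.
  f_x(P) = 11, f_y(P) = 3 (gradient nonzero, so P is smooth).
Step 3: tangent line at P: 11·(x − -3) + 3·(y − 0) = 0.
Expanding: 11*x + 3*y + 33 = 0.


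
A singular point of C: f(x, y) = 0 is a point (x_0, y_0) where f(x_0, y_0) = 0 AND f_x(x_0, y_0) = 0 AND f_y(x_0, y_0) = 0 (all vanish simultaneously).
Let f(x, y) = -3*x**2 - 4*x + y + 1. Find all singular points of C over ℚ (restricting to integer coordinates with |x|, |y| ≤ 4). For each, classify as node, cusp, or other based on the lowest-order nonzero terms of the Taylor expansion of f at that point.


No singular points in the scanned grid; C is smooth there.

Compute partial derivatives:
  f_x = -6*x - 4.
  f_y = 1.
f_y = 1 is a nonzero constant, so f_y never vanishes: no point (x, y) can satisfy f = f_x = f_y = 0. In particular no (x, y) ∈ {−4, ..., 4}² is singular; the curve is smooth.


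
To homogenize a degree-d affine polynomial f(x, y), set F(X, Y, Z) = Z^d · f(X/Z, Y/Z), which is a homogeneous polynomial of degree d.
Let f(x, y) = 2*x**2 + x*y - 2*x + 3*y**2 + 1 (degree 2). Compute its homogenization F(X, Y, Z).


F(X, Y, Z) = 2*X**2 + X*Y - 2*X*Z + 3*Y**2 + Z**2

deg(f) = 2.
Substitute x = X/Z, y = Y/Z into f, then multiply by Z^2.
  monomial 2·x^2·y^0 ↦ 2·X^2·Y^0·Z^0.
  monomial 1·x^1·y^1 ↦ 1·X^1·Y^1·Z^0.
  monomial -2·x^1·y^0 ↦ -2·X^1·Y^0·Z^1.
  monomial 3·x^0·y^2 ↦ 3·X^0·Y^2·Z^0.
  monomial 1·x^0·y^0 ↦ 1·X^0·Y^0·Z^2.
Collecting: F(X, Y, Z) = 2*X**2 + X*Y - 2*X*Z + 3*Y**2 + Z**2.


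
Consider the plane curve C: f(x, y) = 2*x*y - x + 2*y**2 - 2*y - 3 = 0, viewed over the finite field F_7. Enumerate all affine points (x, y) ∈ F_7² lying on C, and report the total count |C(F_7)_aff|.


Affine F_7-points: {(0, 4), (1, 3), (1, 4), (2, 2), (2, 4), (3, 1), (3, 4), (4, 0), (4, 4), (5, 4), (5, 6), (6, 4), (6, 5)}; count = 13.

For each of the 49 pairs (x, y) ∈ F_7², evaluate f(x, y) mod 7. Record the zeros.
  x = 0: [0↦4, 1↦4, 2↦1, 3↦2, 4↦0, 5↦2, 6↦1]  zeros at y ∈ {4}
  x = 1: [0↦3, 1↦5, 2↦4, 3↦0, 4↦0, 5↦4, 6↦5]  zeros at y ∈ {3, 4}
  x = 2: [0↦2, 1↦6, 2↦0, 3↦5, 4↦0, 5↦6, 6↦2]  zeros at y ∈ {2, 4}
  x = 3: [0↦1, 1↦0, 2↦3, 3↦3, 4↦0, 5↦1, 6↦6]  zeros at y ∈ {1, 4}
  x = 4: [0↦0, 1↦1, 2↦6, 3↦1, 4↦0, 5↦3, 6↦3]  zeros at y ∈ {0, 4}
  x = 5: [0↦6, 1↦2, 2↦2, 3↦6, 4↦0, 5↦5, 6↦0]  zeros at y ∈ {4, 6}
  x = 6: [0↦5, 1↦3, 2↦5, 3↦4, 4↦0, 5↦0, 6↦4]  zeros at y ∈ {4, 5}
Collecting zeros: affine points = {(0, 4), (1, 3), (1, 4), (2, 2), (2, 4), (3, 1), (3, 4), (4, 0), (4, 4), (5, 4), (5, 6), (6, 4), (6, 5)}.
Total count |C(F_7)_aff| = 13.


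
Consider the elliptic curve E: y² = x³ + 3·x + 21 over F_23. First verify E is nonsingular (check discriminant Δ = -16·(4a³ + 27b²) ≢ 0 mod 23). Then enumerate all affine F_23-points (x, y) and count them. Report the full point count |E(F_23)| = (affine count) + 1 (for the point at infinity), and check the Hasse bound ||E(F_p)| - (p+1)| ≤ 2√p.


Affine points = {(1, 5), (1, 18), (2, 9), (2, 14), (5, 0), (6, 5), (6, 18), (9, 8), (9, 15), (10, 4), (10, 19), (13, 7), (13, 16), (14, 1), (14, 22), (16, 5), (16, 18), (20, 10), (20, 13)}; affine count = 19; |E(F_23)| = 20.

Discriminant check: Δ ∝ 4a³ + 27b² = 4·3³ + 27·21² = 4·27 + 27·441 ≡ 9 (mod 23). Nonzero ⇒ E is nonsingular.
For each x ∈ F_23, compute rhs = x³ + 3·x + 21 mod 23, then count y ∈ F_23 with y² ≡ rhs.
  x = 0: rhs = 21, matching y values: none (0 points).
  x = 1: rhs = 2, matching y values: 5, 18 (2 points).
  x = 2: rhs = 12, matching y values: 9, 14 (2 points).
  x = 3: rhs = 11, matching y values: none (0 points).
  x = 4: rhs = 5, matching y values: none (0 points).
  x = 5: rhs = 0, matching y values: 0 (1 points).
  x = 6: rhs = 2, matching y values: 5, 18 (2 points).
  x = 7: rhs = 17, matching y values: none (0 points).
  x = 8: rhs = 5, matching y values: none (0 points).
  x = 9: rhs = 18, matching y values: 8, 15 (2 points).
  x = 10: rhs = 16, matching y values: 4, 19 (2 points).
  x = 11: rhs = 5, matching y values: none (0 points).
  x = 12: rhs = 14, matching y values: none (0 points).
  x = 13: rhs = 3, matching y values: 7, 16 (2 points).
  x = 14: rhs = 1, matching y values: 1, 22 (2 points).
  x = 15: rhs = 14, matching y values: none (0 points).
  x = 16: rhs = 2, matching y values: 5, 18 (2 points).
  x = 17: rhs = 17, matching y values: none (0 points).
  x = 18: rhs = 19, matching y values: none (0 points).
  x = 19: rhs = 14, matching y values: none (0 points).
  x = 20: rhs = 8, matching y values: 10, 13 (2 points).
  x = 21: rhs = 7, matching y values: none (0 points).
  x = 22: rhs = 17, matching y values: none (0 points).
Total affine count: 19.
Full point count |E(F_23)| = 19 + 1 = 20.
Hasse bound: |20 − (23+1)| = |-4| = 4 ≤ 2√23 ≈ 9.5917 ✓.


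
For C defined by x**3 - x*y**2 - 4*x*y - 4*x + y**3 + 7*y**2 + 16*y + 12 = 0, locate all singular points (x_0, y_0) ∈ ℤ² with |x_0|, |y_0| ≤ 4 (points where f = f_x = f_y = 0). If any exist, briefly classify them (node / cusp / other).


Singular points: {(0, -2)}; classification: cusp.

Compute partial derivatives:
  f_x = 3*x**2 - y**2 - 4*y - 4.
  f_y = -2*x*y - 4*x + 3*y**2 + 14*y + 16.
Scan x_0 ∈ {−4, ..., 4}. For each x_0, f_y(x_0, y) is a polynomial in y; find its integer roots y ∈ {−4, ..., 4}, then test f_x and f at those candidates.
  x = -4: f_y(-4, y) = 3*y**2 + 22*y + 32; vanishes at y ∈ {-2}. (-4, -2): f_x = 48 ≠ 0.
  x = -3: f_y(-3, y) = 3*y**2 + 20*y + 28; vanishes at y ∈ {-2}. (-3, -2): f_x = 27 ≠ 0.
  x = -2: f_y(-2, y) = 3*y**2 + 18*y + 24; vanishes at y ∈ {-4, -2}. (-2, -4): f_x = 8 ≠ 0; (-2, -2): f_x = 12 ≠ 0.
  x = -1: f_y(-1, y) = 3*y**2 + 16*y + 20; vanishes at y ∈ {-2}. (-1, -2): f_x = 3 ≠ 0.
  x = 0: f_y(0, y) = 3*y**2 + 14*y + 16; vanishes at y ∈ {-2}. (0, -2): f_x = 0, f = 0 — SINGULAR.
  x = 1: f_y(1, y) = 3*y**2 + 12*y + 12; vanishes at y ∈ {-2}. (1, -2): f_x = 3 ≠ 0.
  x = 2: f_y(2, y) = 3*y**2 + 10*y + 8; vanishes at y ∈ {-2}. (2, -2): f_x = 12 ≠ 0.
  x = 3: f_y(3, y) = 3*y**2 + 8*y + 4; vanishes at y ∈ {-2}. (3, -2): f_x = 27 ≠ 0.
  x = 4: f_y(4, y) = 3*y**2 + 6*y; vanishes at y ∈ {-2, 0}. (4, -2): f_x = 48 ≠ 0; (4, 0): f_x = 44 ≠ 0.
Only singular point on the grid: (0, -2).
Classify: substitute x = 0 + u, y = -2 + v and expand: f = u**3 - u*v**2 + v**3 + v**2.
No constant or linear terms (consistent with a singular point). Quadratic part: v**2. Cubic part: u**3 - u*v**2 + v**3.
The quadratic part v**2 is a perfect square, so there is a single (double) tangent line v = 0, i.e. y = -2. Restricting the cubic part to that line (v = 0) leaves u**3 ≠ 0, so f is not divisible by v and the branch is v² ≈ -u**3 to lowest order — this is a cusp.
Classification: cusp.


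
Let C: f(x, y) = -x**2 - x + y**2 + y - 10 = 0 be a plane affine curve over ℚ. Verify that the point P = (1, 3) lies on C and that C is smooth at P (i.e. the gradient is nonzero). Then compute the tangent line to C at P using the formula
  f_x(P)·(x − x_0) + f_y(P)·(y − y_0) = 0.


Tangent line at P: -3*x + 7*y - 18 = 0.

Step 1: f(1, 3) = 0, so P lies on C.
Step 2: partial derivatives
  f_x(x, y) = -2*x - 1, f_y(x, y) = 2*y + 1.
  f_x(P) = -3, f_y(P) = 7 (gradient nonzero, so P is smooth).
Step 3: tangent line at P: -3·(x − 1) + 7·(y − 3) = 0.
Expanding: -3*x + 7*y - 18 = 0.


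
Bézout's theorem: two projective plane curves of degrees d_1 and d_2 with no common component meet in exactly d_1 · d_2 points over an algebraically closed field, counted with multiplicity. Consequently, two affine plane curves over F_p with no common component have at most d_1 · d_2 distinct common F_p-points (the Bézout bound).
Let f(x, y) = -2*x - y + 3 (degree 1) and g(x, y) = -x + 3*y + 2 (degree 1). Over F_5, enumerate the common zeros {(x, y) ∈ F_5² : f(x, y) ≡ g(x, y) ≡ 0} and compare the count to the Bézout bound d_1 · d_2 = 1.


Common zeros: {(3, 2)}; count = 1; Bézout bound = 1.

deg(f) = 1, deg(g) = 1, so Bézout bound = 1.
Scan x ∈ F_5. For each x, list the y ∈ F_5 with f(x, y) ≡ 0 and those with g(x, y) ≡ 0 (mod 5); the common zeros in that column are the intersection.
  x = 0: f ≡ 0 at y ∈ {3}; g ≡ 0 at y ∈ {1}; common: ∅.
  x = 1: f ≡ 0 at y ∈ {1}; g ≡ 0 at y ∈ {3}; common: ∅.
  x = 2: f ≡ 0 at y ∈ {4}; g ≡ 0 at y ∈ {0}; common: ∅.
  x = 3: f ≡ 0 at y ∈ {2}; g ≡ 0 at y ∈ {2}; common: {2}.
  x = 4: f ≡ 0 at y ∈ {0}; g ≡ 0 at y ∈ {4}; common: ∅.
Collecting: common zeros = {(3, 2)}, so the count is 1.
Comparison with the Bézout bound: 1 ≤ 1 = deg(f)·deg(g), as expected for curves with no common component (the bound is attained).


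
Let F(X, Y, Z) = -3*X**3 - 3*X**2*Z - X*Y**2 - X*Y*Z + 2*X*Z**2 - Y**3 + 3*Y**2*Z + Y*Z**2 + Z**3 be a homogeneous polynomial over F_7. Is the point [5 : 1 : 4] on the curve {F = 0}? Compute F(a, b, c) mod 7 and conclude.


F(5,1,4) ≡ 6 (mod 7); P is NOT on the curve.

Evaluate F(5, 1, 4) term-by-term (mod 7).
  -3*X**3 ↦ -3·125·1·1 = -375
  -3*X**2*Z ↦ -3·25·1·4 = -300
  -X*Y**2 ↦ -1·5·1·1 = -5
  -X*Y*Z ↦ -1·5·1·4 = -20
  2*X*Z**2 ↦ 2·5·1·16 = 160
  -Y**3 ↦ -1·1·1·1 = -1
  3*Y**2*Z ↦ 3·1·1·4 = 12
  Y*Z**2 ↦ 1·1·1·16 = 16
  Z**3 ↦ 1·1·1·64 = 64
Sum: F(5, 1, 4) = (-375) + (-300) + (-5) + (-20) + (160) + (-1) + (12) + (16) + (64) = -449.
Reducing mod 7: -449 ≡ 6 (mod 7).
Since F(a, b, c) ≡ 6 ≠ 0 (mod 7), P does NOT lie on the curve.


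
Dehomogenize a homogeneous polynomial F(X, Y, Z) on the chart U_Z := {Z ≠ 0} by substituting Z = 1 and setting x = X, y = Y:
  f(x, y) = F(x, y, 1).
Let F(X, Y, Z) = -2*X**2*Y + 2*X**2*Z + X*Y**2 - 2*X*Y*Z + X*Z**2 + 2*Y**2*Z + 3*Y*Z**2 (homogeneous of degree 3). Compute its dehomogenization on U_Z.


f(x, y) = -2*x**2*y + 2*x**2 + x*y**2 - 2*x*y + x + 2*y**2 + 3*y

On U_Z we set Z = 1. Each monomial c·X^i·Y^j·Z^k in F becomes c·x^i·y^j·1^k = c·x^i·y^j.
Substituting Z = 1: F(X, Y, 1) = -2*x**2*y + 2*x**2 + x*y**2 - 2*x*y + x + 2*y**2 + 3*y.
Note: deg(f) ≤ deg(F) = 3; strict inequality happens when F is divisible by Z (lost terms).


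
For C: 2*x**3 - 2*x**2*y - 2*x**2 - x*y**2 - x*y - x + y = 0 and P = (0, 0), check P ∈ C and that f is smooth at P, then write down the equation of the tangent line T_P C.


Tangent line at P: -x + y = 0.

Step 1: f(0, 0) = 0, so P lies on C.
Step 2: partial derivatives
  f_x(x, y) = 6*x**2 - 4*x*y - 4*x - y**2 - y - 1, f_y(x, y) = -2*x**2 - 2*x*y - x + 1.
  f_x(P) = -1, f_y(P) = 1 (gradient nonzero, so P is smooth).
Step 3: tangent line at P: -1·(x − 0) + 1·(y − 0) = 0.
Expanding: -x + y = 0.


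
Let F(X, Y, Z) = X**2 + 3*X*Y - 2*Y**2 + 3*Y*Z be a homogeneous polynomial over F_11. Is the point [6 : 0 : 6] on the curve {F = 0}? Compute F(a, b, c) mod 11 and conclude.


F(6,0,6) ≡ 3 (mod 11); P is NOT on the curve.

Evaluate F(6, 0, 6) term-by-term (mod 11).
  X**2 ↦ 1·36·1·1 = 36
  3*X*Y ↦ 3·6·0·1 = 0
  -2*Y**2 ↦ -2·1·0·1 = 0
  3*Y*Z ↦ 3·1·0·6 = 0
Sum: F(6, 0, 6) = (36) + (0) + (0) + (0) = 36.
Reducing mod 11: 36 ≡ 3 (mod 11).
Since F(a, b, c) ≡ 3 ≠ 0 (mod 11), P does NOT lie on the curve.


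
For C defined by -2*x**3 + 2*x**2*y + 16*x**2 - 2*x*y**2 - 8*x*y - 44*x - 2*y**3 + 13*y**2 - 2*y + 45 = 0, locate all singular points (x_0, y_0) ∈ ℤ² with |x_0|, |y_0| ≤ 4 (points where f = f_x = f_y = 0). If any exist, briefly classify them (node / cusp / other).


Singular points: {(3, 1)}; classification: cusp.

Compute partial derivatives:
  f_x = -6*x**2 + 4*x*y + 32*x - 2*y**2 - 8*y - 44.
  f_y = 2*x**2 - 4*x*y - 8*x - 6*y**2 + 26*y - 2.
Scan x_0 ∈ {−4, ..., 4}. For each x_0, f_y(x_0, y) is a polynomial in y; find its integer roots y ∈ {−4, ..., 4}, then test f_x and f at those candidates.
  x = -4: f_y(-4, y) = -6*y**2 + 42*y + 62; no integer root y with |y| ≤ 4.
  x = -3: f_y(-3, y) = -6*y**2 + 38*y + 40; no integer root y with |y| ≤ 4.
  x = -2: f_y(-2, y) = -6*y**2 + 34*y + 22; no integer root y with |y| ≤ 4.
  x = -1: f_y(-1, y) = -6*y**2 + 30*y + 8; no integer root y with |y| ≤ 4.
  x = 0: f_y(0, y) = -6*y**2 + 26*y - 2; no integer root y with |y| ≤ 4.
  x = 1: f_y(1, y) = -6*y**2 + 22*y - 8; no integer root y with |y| ≤ 4.
  x = 2: f_y(2, y) = -6*y**2 + 18*y - 10; no integer root y with |y| ≤ 4.
  x = 3: f_y(3, y) = -6*y**2 + 14*y - 8; vanishes at y ∈ {1}. (3, 1): f_x = 0, f = 0 — SINGULAR.
  x = 4: f_y(4, y) = -6*y**2 + 10*y - 2; no integer root y with |y| ≤ 4.
Only singular point on the grid: (3, 1).
Classify: substitute x = 3 + u, y = 1 + v and expand: f = -2*u**3 + 2*u**2*v - 2*u*v**2 - 2*v**3 + v**2.
No constant or linear terms (consistent with a singular point). Quadratic part: v**2. Cubic part: -2*u**3 + 2*u**2*v - 2*u*v**2 - 2*v**3.
The quadratic part v**2 is a perfect square, so there is a single (double) tangent line v = 0, i.e. y = 1. Restricting the cubic part to that line (v = 0) leaves -2*u**3 ≠ 0, so f is not divisible by v and the branch is v² ≈ 2*u**3 to lowest order — this is a cusp.
Classification: cusp.


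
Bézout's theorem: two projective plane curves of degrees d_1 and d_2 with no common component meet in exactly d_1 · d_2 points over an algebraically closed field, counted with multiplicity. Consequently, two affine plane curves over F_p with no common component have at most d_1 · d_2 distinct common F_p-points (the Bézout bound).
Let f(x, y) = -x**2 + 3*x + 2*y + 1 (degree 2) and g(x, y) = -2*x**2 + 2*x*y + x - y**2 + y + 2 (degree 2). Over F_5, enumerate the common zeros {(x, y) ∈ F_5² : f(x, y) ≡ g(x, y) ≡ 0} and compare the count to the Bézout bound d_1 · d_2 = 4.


Common zeros: {(0, 2), (2, 1)}; count = 2; Bézout bound = 4.

deg(f) = 2, deg(g) = 2, so Bézout bound = 4.
Scan x ∈ F_5. For each x, list the y ∈ F_5 with f(x, y) ≡ 0 and those with g(x, y) ≡ 0 (mod 5); the common zeros in that column are the intersection.
  x = 0: f ≡ 0 at y ∈ {2}; g ≡ 0 at y ∈ {2, 4}; common: {2}.
  x = 1: f ≡ 0 at y ∈ {1}; g ≡ 0 at y ∈ ∅; common: ∅.
  x = 2: f ≡ 0 at y ∈ {1}; g ≡ 0 at y ∈ {1, 4}; common: {1}.
  x = 3: f ≡ 0 at y ∈ {2}; g ≡ 0 at y ∈ ∅; common: ∅.
  x = 4: f ≡ 0 at y ∈ {4}; g ≡ 0 at y ∈ ∅; common: ∅.
Collecting: common zeros = {(0, 2), (2, 1)}, so the count is 2.
Comparison with the Bézout bound: 2 ≤ 4 = deg(f)·deg(g), as expected for curves with no common component (the affine F_5-count falls short of the bound because intersections may lie at infinity, over extension fields, or carry multiplicity).


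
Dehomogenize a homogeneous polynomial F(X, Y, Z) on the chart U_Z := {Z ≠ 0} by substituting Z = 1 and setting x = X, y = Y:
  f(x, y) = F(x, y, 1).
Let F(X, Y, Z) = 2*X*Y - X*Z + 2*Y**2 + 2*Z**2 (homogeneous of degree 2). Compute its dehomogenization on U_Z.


f(x, y) = 2*x*y - x + 2*y**2 + 2

On U_Z we set Z = 1. Each monomial c·X^i·Y^j·Z^k in F becomes c·x^i·y^j·1^k = c·x^i·y^j.
Substituting Z = 1: F(X, Y, 1) = 2*x*y - x + 2*y**2 + 2.
Note: deg(f) ≤ deg(F) = 2; strict inequality happens when F is divisible by Z (lost terms).


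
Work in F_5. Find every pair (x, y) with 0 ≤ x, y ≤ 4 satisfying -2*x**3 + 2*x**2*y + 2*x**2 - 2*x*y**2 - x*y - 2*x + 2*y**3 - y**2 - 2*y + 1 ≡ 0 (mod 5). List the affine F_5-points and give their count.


Affine F_5-points: {(0, 1), (0, 3), (0, 4), (1, 4), (2, 1), (2, 3), (4, 4)}; count = 7.

For each of the 25 pairs (x, y) ∈ F_5², evaluate f(x, y) mod 5. Record the zeros.
  x = 0: [0↦1, 1↦0, 2↦4, 3↦0, 4↦0]  zeros at y ∈ {1, 3, 4}
  x = 1: [0↦4, 1↦2, 2↦1, 3↦3, 4↦0]  zeros at y ∈ {4}
  x = 2: [0↦4, 1↦0, 2↦3, 3↦0, 4↦3]  zeros at y ∈ {1, 3}
  x = 3: [0↦4, 1↦2, 2↦3, 3↦4, 4↦2]  zeros at y ∈ ∅
  x = 4: [0↦2, 1↦1, 2↦4, 3↦3, 4↦0]  zeros at y ∈ {4}
Collecting zeros: affine points = {(0, 1), (0, 3), (0, 4), (1, 4), (2, 1), (2, 3), (4, 4)}.
Total count |C(F_5)_aff| = 7.


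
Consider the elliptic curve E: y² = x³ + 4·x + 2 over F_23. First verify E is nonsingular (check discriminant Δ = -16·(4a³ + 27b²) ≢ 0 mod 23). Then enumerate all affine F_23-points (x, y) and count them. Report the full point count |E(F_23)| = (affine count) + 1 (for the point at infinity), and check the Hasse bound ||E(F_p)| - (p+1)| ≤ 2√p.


Affine points = {(0, 5), (0, 18), (2, 8), (2, 15), (3, 8), (3, 15), (4, 6), (4, 17), (5, 3), (5, 20), (6, 9), (6, 14), (9, 10), (9, 13), (18, 8), (18, 15), (20, 3), (20, 20), (21, 3), (21, 20)}; affine count = 20; |E(F_23)| = 21.

Discriminant check: Δ ∝ 4a³ + 27b² = 4·4³ + 27·2² = 4·64 + 27·4 ≡ 19 (mod 23). Nonzero ⇒ E is nonsingular.
For each x ∈ F_23, compute rhs = x³ + 4·x + 2 mod 23, then count y ∈ F_23 with y² ≡ rhs.
  x = 0: rhs = 2, matching y values: 5, 18 (2 points).
  x = 1: rhs = 7, matching y values: none (0 points).
  x = 2: rhs = 18, matching y values: 8, 15 (2 points).
  x = 3: rhs = 18, matching y values: 8, 15 (2 points).
  x = 4: rhs = 13, matching y values: 6, 17 (2 points).
  x = 5: rhs = 9, matching y values: 3, 20 (2 points).
  x = 6: rhs = 12, matching y values: 9, 14 (2 points).
  x = 7: rhs = 5, matching y values: none (0 points).
  x = 8: rhs = 17, matching y values: none (0 points).
  x = 9: rhs = 8, matching y values: 10, 13 (2 points).
  x = 10: rhs = 7, matching y values: none (0 points).
  x = 11: rhs = 20, matching y values: none (0 points).
  x = 12: rhs = 7, matching y values: none (0 points).
  x = 13: rhs = 20, matching y values: none (0 points).
  x = 14: rhs = 19, matching y values: none (0 points).
  x = 15: rhs = 10, matching y values: none (0 points).
  x = 16: rhs = 22, matching y values: none (0 points).
  x = 17: rhs = 15, matching y values: none (0 points).
  x = 18: rhs = 18, matching y values: 8, 15 (2 points).
  x = 19: rhs = 14, matching y values: none (0 points).
  x = 20: rhs = 9, matching y values: 3, 20 (2 points).
  x = 21: rhs = 9, matching y values: 3, 20 (2 points).
  x = 22: rhs = 20, matching y values: none (0 points).
Total affine count: 20.
Full point count |E(F_23)| = 20 + 1 = 21.
Hasse bound: |21 − (23+1)| = |-3| = 3 ≤ 2√23 ≈ 9.5917 ✓.


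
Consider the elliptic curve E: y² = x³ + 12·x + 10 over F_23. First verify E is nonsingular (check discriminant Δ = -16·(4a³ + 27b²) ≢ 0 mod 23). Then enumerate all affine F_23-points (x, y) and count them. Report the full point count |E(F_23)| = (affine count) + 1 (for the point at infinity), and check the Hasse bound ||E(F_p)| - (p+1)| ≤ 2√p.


Affine points = {(1, 0), (3, 2), (3, 21), (7, 0), (10, 7), (10, 16), (11, 1), (11, 22), (14, 1), (14, 22), (15, 0), (18, 3), (18, 20), (19, 6), (19, 17), (20, 4), (20, 19), (21, 1), (21, 22)}; affine count = 19; |E(F_23)| = 20.

Discriminant check: Δ ∝ 4a³ + 27b² = 4·12³ + 27·10² = 4·1728 + 27·100 ≡ 21 (mod 23). Nonzero ⇒ E is nonsingular.
For each x ∈ F_23, compute rhs = x³ + 12·x + 10 mod 23, then count y ∈ F_23 with y² ≡ rhs.
  x = 0: rhs = 10, matching y values: none (0 points).
  x = 1: rhs = 0, matching y values: 0 (1 points).
  x = 2: rhs = 19, matching y values: none (0 points).
  x = 3: rhs = 4, matching y values: 2, 21 (2 points).
  x = 4: rhs = 7, matching y values: none (0 points).
  x = 5: rhs = 11, matching y values: none (0 points).
  x = 6: rhs = 22, matching y values: none (0 points).
  x = 7: rhs = 0, matching y values: 0 (1 points).
  x = 8: rhs = 20, matching y values: none (0 points).
  x = 9: rhs = 19, matching y values: none (0 points).
  x = 10: rhs = 3, matching y values: 7, 16 (2 points).
  x = 11: rhs = 1, matching y values: 1, 22 (2 points).
  x = 12: rhs = 19, matching y values: none (0 points).
  x = 13: rhs = 17, matching y values: none (0 points).
  x = 14: rhs = 1, matching y values: 1, 22 (2 points).
  x = 15: rhs = 0, matching y values: 0 (1 points).
  x = 16: rhs = 20, matching y values: none (0 points).
  x = 17: rhs = 21, matching y values: none (0 points).
  x = 18: rhs = 9, matching y values: 3, 20 (2 points).
  x = 19: rhs = 13, matching y values: 6, 17 (2 points).
  x = 20: rhs = 16, matching y values: 4, 19 (2 points).
  x = 21: rhs = 1, matching y values: 1, 22 (2 points).
  x = 22: rhs = 20, matching y values: none (0 points).
Total affine count: 19.
Full point count |E(F_23)| = 19 + 1 = 20.
Hasse bound: |20 − (23+1)| = |-4| = 4 ≤ 2√23 ≈ 9.5917 ✓.


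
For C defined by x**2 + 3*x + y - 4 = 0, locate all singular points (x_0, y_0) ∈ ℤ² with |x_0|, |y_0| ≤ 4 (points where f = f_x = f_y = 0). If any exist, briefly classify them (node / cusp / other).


No singular points in the scanned grid; C is smooth there.

Compute partial derivatives:
  f_x = 2*x + 3.
  f_y = 1.
f_y = 1 is a nonzero constant, so f_y never vanishes: no point (x, y) can satisfy f = f_x = f_y = 0. In particular no (x, y) ∈ {−4, ..., 4}² is singular; the curve is smooth.


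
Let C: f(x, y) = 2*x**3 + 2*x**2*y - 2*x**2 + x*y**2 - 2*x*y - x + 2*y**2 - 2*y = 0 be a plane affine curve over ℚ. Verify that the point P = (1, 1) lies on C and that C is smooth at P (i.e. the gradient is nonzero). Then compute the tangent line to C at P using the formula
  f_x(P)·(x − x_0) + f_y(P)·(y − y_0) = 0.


Tangent line at P: 4*x + 4*y - 8 = 0.

Step 1: f(1, 1) = 0, so P lies on C.
Step 2: partial derivatives
  f_x(x, y) = 6*x**2 + 4*x*y - 4*x + y**2 - 2*y - 1, f_y(x, y) = 2*x**2 + 2*x*y - 2*x + 4*y - 2.
  f_x(P) = 4, f_y(P) = 4 (gradient nonzero, so P is smooth).
Step 3: tangent line at P: 4·(x − 1) + 4·(y − 1) = 0.
Expanding: 4*x + 4*y - 8 = 0.


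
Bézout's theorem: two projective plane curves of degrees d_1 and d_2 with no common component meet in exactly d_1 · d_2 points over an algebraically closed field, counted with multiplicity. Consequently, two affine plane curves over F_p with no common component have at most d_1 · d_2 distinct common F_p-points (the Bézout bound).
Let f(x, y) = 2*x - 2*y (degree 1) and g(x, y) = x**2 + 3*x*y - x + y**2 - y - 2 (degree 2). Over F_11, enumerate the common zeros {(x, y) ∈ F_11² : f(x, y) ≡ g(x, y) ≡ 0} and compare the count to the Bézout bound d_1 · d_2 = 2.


Common zeros: {(9, 9)}; count = 1; Bézout bound = 2.

deg(f) = 1, deg(g) = 2, so Bézout bound = 2.
Scan x ∈ F_11. For each x, list the y ∈ F_11 with f(x, y) ≡ 0 and those with g(x, y) ≡ 0 (mod 11); the common zeros in that column are the intersection.
  x = 0: f ≡ 0 at y ∈ {0}; g ≡ 0 at y ∈ {2, 10}; common: ∅.
  x = 1: f ≡ 0 at y ∈ {1}; g ≡ 0 at y ∈ {4, 5}; common: ∅.
  x = 2: f ≡ 0 at y ∈ {2}; g ≡ 0 at y ∈ {0, 6}; common: ∅.
  x = 3: f ≡ 0 at y ∈ {3}; g ≡ 0 at y ∈ {6, 8}; common: ∅.
  x = 4: f ≡ 0 at y ∈ {4}; g ≡ 0 at y ∈ {1, 10}; common: ∅.
  x = 5: f ≡ 0 at y ∈ {5}; g ≡ 0 at y ∈ {1, 7}; common: ∅.
  x = 6: f ≡ 0 at y ∈ {6}; g ≡ 0 at y ∈ {2, 3}; common: ∅.
  x = 7: f ≡ 0 at y ∈ {7}; g ≡ 0 at y ∈ {5, 8}; common: ∅.
  x = 8: f ≡ 0 at y ∈ {8}; g ≡ 0 at y ∈ {3, 7}; common: ∅.
  x = 9: f ≡ 0 at y ∈ {9}; g ≡ 0 at y ∈ {9}; common: {9}.
  x = 10: f ≡ 0 at y ∈ {10}; g ≡ 0 at y ∈ {0, 4}; common: ∅.
Collecting: common zeros = {(9, 9)}, so the count is 1.
Comparison with the Bézout bound: 1 ≤ 2 = deg(f)·deg(g), as expected for curves with no common component (the affine F_11-count falls short of the bound because intersections may lie at infinity, over extension fields, or carry multiplicity).


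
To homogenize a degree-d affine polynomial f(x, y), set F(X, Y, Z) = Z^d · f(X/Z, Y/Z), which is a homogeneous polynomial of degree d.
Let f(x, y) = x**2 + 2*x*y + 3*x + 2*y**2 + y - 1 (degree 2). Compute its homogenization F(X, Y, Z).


F(X, Y, Z) = X**2 + 2*X*Y + 3*X*Z + 2*Y**2 + Y*Z - Z**2

deg(f) = 2.
Substitute x = X/Z, y = Y/Z into f, then multiply by Z^2.
  monomial 1·x^2·y^0 ↦ 1·X^2·Y^0·Z^0.
  monomial 2·x^1·y^1 ↦ 2·X^1·Y^1·Z^0.
  monomial 3·x^1·y^0 ↦ 3·X^1·Y^0·Z^1.
  monomial 2·x^0·y^2 ↦ 2·X^0·Y^2·Z^0.
  monomial 1·x^0·y^1 ↦ 1·X^0·Y^1·Z^1.
  monomial -1·x^0·y^0 ↦ -1·X^0·Y^0·Z^2.
Collecting: F(X, Y, Z) = X**2 + 2*X*Y + 3*X*Z + 2*Y**2 + Y*Z - Z**2.


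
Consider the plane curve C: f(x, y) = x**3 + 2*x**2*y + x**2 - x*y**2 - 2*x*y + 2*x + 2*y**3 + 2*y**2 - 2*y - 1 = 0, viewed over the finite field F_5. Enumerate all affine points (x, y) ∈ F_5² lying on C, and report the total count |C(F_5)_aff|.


Affine F_5-points: {(0, 3), (1, 3), (2, 0), (2, 2), (2, 3)}; count = 5.

For each of the 25 pairs (x, y) ∈ F_5², evaluate f(x, y) mod 5. Record the zeros.
  x = 0: [0↦4, 1↦1, 2↦4, 3↦0, 4↦1]  zeros at y ∈ {3}
  x = 1: [0↦3, 1↦4, 2↦4, 3↦0, 4↦4]  zeros at y ∈ {3}
  x = 2: [0↦0, 1↦4, 2↦0, 3↦0, 4↦1]  zeros at y ∈ {0, 2, 3}
  x = 3: [0↦1, 1↦2, 2↦3, 3↦1, 4↦3]  zeros at y ∈ ∅
  x = 4: [0↦2, 1↦4, 2↦4, 3↦4, 4↦1]  zeros at y ∈ ∅
Collecting zeros: affine points = {(0, 3), (1, 3), (2, 0), (2, 2), (2, 3)}.
Total count |C(F_5)_aff| = 5.


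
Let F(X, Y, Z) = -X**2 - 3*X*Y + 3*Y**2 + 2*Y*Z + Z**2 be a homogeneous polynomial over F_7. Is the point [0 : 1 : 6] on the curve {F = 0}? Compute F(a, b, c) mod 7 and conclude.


F(0,1,6) ≡ 2 (mod 7); P is NOT on the curve.

Evaluate F(0, 1, 6) term-by-term (mod 7).
  -X**2 ↦ -1·0·1·1 = 0
  -3*X*Y ↦ -3·0·1·1 = 0
  3*Y**2 ↦ 3·1·1·1 = 3
  2*Y*Z ↦ 2·1·1·6 = 12
  Z**2 ↦ 1·1·1·36 = 36
Sum: F(0, 1, 6) = (0) + (0) + (3) + (12) + (36) = 51.
Reducing mod 7: 51 ≡ 2 (mod 7).
Since F(a, b, c) ≡ 2 ≠ 0 (mod 7), P does NOT lie on the curve.


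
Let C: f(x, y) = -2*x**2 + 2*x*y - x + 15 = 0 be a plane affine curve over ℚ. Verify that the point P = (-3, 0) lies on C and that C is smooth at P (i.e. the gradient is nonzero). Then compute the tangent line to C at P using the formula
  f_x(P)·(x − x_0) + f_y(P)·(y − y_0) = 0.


Tangent line at P: 11*x - 6*y + 33 = 0.

Step 1: f(-3, 0) = 0, so P lies on C.
Step 2: partial derivatives
  f_x(x, y) = -4*x + 2*y - 1, f_y(x, y) = 2*x.
  f_x(P) = 11, f_y(P) = -6 (gradient nonzero, so P is smooth).
Step 3: tangent line at P: 11·(x − -3) + -6·(y − 0) = 0.
Expanding: 11*x - 6*y + 33 = 0.


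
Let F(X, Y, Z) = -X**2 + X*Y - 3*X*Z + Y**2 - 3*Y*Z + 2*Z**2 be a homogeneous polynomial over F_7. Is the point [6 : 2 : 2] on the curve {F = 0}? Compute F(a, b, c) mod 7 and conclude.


F(6,2,2) ≡ 3 (mod 7); P is NOT on the curve.

Evaluate F(6, 2, 2) term-by-term (mod 7).
  -X**2 ↦ -1·36·1·1 = -36
  X*Y ↦ 1·6·2·1 = 12
  -3*X*Z ↦ -3·6·1·2 = -36
  Y**2 ↦ 1·1·4·1 = 4
  -3*Y*Z ↦ -3·1·2·2 = -12
  2*Z**2 ↦ 2·1·1·4 = 8
Sum: F(6, 2, 2) = (-36) + (12) + (-36) + (4) + (-12) + (8) = -60.
Reducing mod 7: -60 ≡ 3 (mod 7).
Since F(a, b, c) ≡ 3 ≠ 0 (mod 7), P does NOT lie on the curve.


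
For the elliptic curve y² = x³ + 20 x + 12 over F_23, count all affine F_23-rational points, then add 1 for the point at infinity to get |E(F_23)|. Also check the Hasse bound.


Affine points = {(0, 9), (0, 14), (4, 8), (4, 15), (6, 7), (6, 16), (7, 9), (7, 14), (9, 1), (9, 22), (10, 4), (10, 19), (12, 5), (12, 18), (13, 10), (13, 13), (14, 0), (16, 9), (16, 14), (19, 11), (19, 12)}; affine count = 21; |E(F_23)| = 22.

Discriminant check: Δ ∝ 4a³ + 27b² = 4·20³ + 27·12² = 4·8000 + 27·144 ≡ 8 (mod 23). Nonzero ⇒ E is nonsingular.
For each x ∈ F_23, compute rhs = x³ + 20·x + 12 mod 23, then count y ∈ F_23 with y² ≡ rhs.
  x = 0: rhs = 12, matching y values: 9, 14 (2 points).
  x = 1: rhs = 10, matching y values: none (0 points).
  x = 2: rhs = 14, matching y values: none (0 points).
  x = 3: rhs = 7, matching y values: none (0 points).
  x = 4: rhs = 18, matching y values: 8, 15 (2 points).
  x = 5: rhs = 7, matching y values: none (0 points).
  x = 6: rhs = 3, matching y values: 7, 16 (2 points).
  x = 7: rhs = 12, matching y values: 9, 14 (2 points).
  x = 8: rhs = 17, matching y values: none (0 points).
  x = 9: rhs = 1, matching y values: 1, 22 (2 points).
  x = 10: rhs = 16, matching y values: 4, 19 (2 points).
  x = 11: rhs = 22, matching y values: none (0 points).
  x = 12: rhs = 2, matching y values: 5, 18 (2 points).
  x = 13: rhs = 8, matching y values: 10, 13 (2 points).
  x = 14: rhs = 0, matching y values: 0 (1 points).
  x = 15: rhs = 7, matching y values: none (0 points).
  x = 16: rhs = 12, matching y values: 9, 14 (2 points).
  x = 17: rhs = 21, matching y values: none (0 points).
  x = 18: rhs = 17, matching y values: none (0 points).
  x = 19: rhs = 6, matching y values: 11, 12 (2 points).
  x = 20: rhs = 17, matching y values: none (0 points).
  x = 21: rhs = 10, matching y values: none (0 points).
  x = 22: rhs = 14, matching y values: none (0 points).
Total affine count: 21.
Full point count |E(F_23)| = 21 + 1 = 22.
Hasse bound: |22 − (23+1)| = |-2| = 2 ≤ 2√23 ≈ 9.5917 ✓.


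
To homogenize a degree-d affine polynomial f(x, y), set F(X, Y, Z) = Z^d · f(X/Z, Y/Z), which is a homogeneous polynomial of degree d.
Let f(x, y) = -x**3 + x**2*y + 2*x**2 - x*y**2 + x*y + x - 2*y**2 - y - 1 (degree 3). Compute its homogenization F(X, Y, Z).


F(X, Y, Z) = -X**3 + X**2*Y + 2*X**2*Z - X*Y**2 + X*Y*Z + X*Z**2 - 2*Y**2*Z - Y*Z**2 - Z**3

deg(f) = 3.
Substitute x = X/Z, y = Y/Z into f, then multiply by Z^3.
  monomial -1·x^3·y^0 ↦ -1·X^3·Y^0·Z^0.
  monomial 1·x^2·y^1 ↦ 1·X^2·Y^1·Z^0.
  monomial 2·x^2·y^0 ↦ 2·X^2·Y^0·Z^1.
  monomial -1·x^1·y^2 ↦ -1·X^1·Y^2·Z^0.
  monomial 1·x^1·y^1 ↦ 1·X^1·Y^1·Z^1.
  monomial 1·x^1·y^0 ↦ 1·X^1·Y^0·Z^2.
  monomial -2·x^0·y^2 ↦ -2·X^0·Y^2·Z^1.
  monomial -1·x^0·y^1 ↦ -1·X^0·Y^1·Z^2.
  monomial -1·x^0·y^0 ↦ -1·X^0·Y^0·Z^3.
Collecting: F(X, Y, Z) = -X**3 + X**2*Y + 2*X**2*Z - X*Y**2 + X*Y*Z + X*Z**2 - 2*Y**2*Z - Y*Z**2 - Z**3.


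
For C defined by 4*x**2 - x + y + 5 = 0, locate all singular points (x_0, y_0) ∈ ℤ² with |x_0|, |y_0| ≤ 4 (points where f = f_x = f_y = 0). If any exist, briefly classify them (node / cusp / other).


No singular points in the scanned grid; C is smooth there.

Compute partial derivatives:
  f_x = 8*x - 1.
  f_y = 1.
f_y = 1 is a nonzero constant, so f_y never vanishes: no point (x, y) can satisfy f = f_x = f_y = 0. In particular no (x, y) ∈ {−4, ..., 4}² is singular; the curve is smooth.


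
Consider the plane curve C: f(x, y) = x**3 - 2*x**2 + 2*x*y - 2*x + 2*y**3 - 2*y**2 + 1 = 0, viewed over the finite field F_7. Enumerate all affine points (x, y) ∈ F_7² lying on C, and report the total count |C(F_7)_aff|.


Affine F_7-points: {(1, 1), (2, 5), (4, 2), (6, 0)}; count = 4.

For each of the 49 pairs (x, y) ∈ F_7², evaluate f(x, y) mod 7. Record the zeros.
  x = 0: [0↦1, 1↦1, 2↦2, 3↦2, 4↦6, 5↦5, 6↦4]  zeros at y ∈ ∅
  x = 1: [0↦5, 1↦0, 2↦3, 3↦5, 4↦4, 5↦5, 6↦6]  zeros at y ∈ {1}
  x = 2: [0↦4, 1↦1, 2↦6, 3↦3, 4↦4, 5↦0, 6↦3]  zeros at y ∈ {5}
  x = 3: [0↦4, 1↦3, 2↦3, 3↦2, 4↦5, 5↦3, 6↦1]  zeros at y ∈ ∅
  x = 4: [0↦4, 1↦5, 2↦0, 3↦1, 4↦6, 5↦6, 6↦6]  zeros at y ∈ {2}
  x = 5: [0↦3, 1↦6, 2↦3, 3↦6, 4↦6, 5↦1, 6↦3]  zeros at y ∈ ∅
  x = 6: [0↦0, 1↦5, 2↦4, 3↦2, 4↦4, 5↦1, 6↦5]  zeros at y ∈ {0}
Collecting zeros: affine points = {(1, 1), (2, 5), (4, 2), (6, 0)}.
Total count |C(F_7)_aff| = 4.


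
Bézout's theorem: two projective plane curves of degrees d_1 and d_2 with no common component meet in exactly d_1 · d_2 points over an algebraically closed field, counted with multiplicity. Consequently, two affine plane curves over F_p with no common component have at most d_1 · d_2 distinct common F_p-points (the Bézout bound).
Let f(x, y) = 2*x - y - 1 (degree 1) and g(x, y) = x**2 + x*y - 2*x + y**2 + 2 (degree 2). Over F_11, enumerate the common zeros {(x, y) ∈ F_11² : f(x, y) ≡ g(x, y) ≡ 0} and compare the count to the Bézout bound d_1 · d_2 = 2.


Common zeros: {(5, 9), (7, 2)}; count = 2; Bézout bound = 2.

deg(f) = 1, deg(g) = 2, so Bézout bound = 2.
Scan x ∈ F_11. For each x, list the y ∈ F_11 with f(x, y) ≡ 0 and those with g(x, y) ≡ 0 (mod 11); the common zeros in that column are the intersection.
  x = 0: f ≡ 0 at y ∈ {10}; g ≡ 0 at y ∈ {3, 8}; common: ∅.
  x = 1: f ≡ 0 at y ∈ {1}; g ≡ 0 at y ∈ ∅; common: ∅.
  x = 2: f ≡ 0 at y ∈ {3}; g ≡ 0 at y ∈ ∅; common: ∅.
  x = 3: f ≡ 0 at y ∈ {5}; g ≡ 0 at y ∈ {4}; common: ∅.
  x = 4: f ≡ 0 at y ∈ {7}; g ≡ 0 at y ∈ {2, 5}; common: ∅.
  x = 5: f ≡ 0 at y ∈ {9}; g ≡ 0 at y ∈ {8, 9}; common: {9}.
  x = 6: f ≡ 0 at y ∈ {0}; g ≡ 0 at y ∈ {1, 4}; common: ∅.
  x = 7: f ≡ 0 at y ∈ {2}; g ≡ 0 at y ∈ {2}; common: {2}.
  x = 8: f ≡ 0 at y ∈ {4}; g ≡ 0 at y ∈ ∅; common: ∅.
  x = 9: f ≡ 0 at y ∈ {6}; g ≡ 0 at y ∈ ∅; common: ∅.
  x = 10: f ≡ 0 at y ∈ {8}; g ≡ 0 at y ∈ {3, 9}; common: ∅.
Collecting: common zeros = {(5, 9), (7, 2)}, so the count is 2.
Comparison with the Bézout bound: 2 ≤ 2 = deg(f)·deg(g), as expected for curves with no common component (the bound is attained).


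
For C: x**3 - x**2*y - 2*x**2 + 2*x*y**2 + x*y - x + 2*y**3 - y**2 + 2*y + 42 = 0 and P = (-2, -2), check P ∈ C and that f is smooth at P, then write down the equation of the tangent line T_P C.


Tangent line at P: 17*x + 40*y + 114 = 0.

Step 1: f(-2, -2) = 0, so P lies on C.
Step 2: partial derivatives
  f_x(x, y) = 3*x**2 - 2*x*y - 4*x + 2*y**2 + y - 1, f_y(x, y) = -x**2 + 4*x*y + x + 6*y**2 - 2*y + 2.
  f_x(P) = 17, f_y(P) = 40 (gradient nonzero, so P is smooth).
Step 3: tangent line at P: 17·(x − -2) + 40·(y − -2) = 0.
Expanding: 17*x + 40*y + 114 = 0.


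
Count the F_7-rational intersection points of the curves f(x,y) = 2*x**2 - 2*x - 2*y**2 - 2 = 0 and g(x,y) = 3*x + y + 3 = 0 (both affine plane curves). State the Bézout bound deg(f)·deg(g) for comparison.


Common zeros: ∅; count = 0; Bézout bound = 2.

deg(f) = 2, deg(g) = 1, so Bézout bound = 2.
Scan x ∈ F_7. For each x, list the y ∈ F_7 with f(x, y) ≡ 0 and those with g(x, y) ≡ 0 (mod 7); the common zeros in that column are the intersection.
  x = 0: f ≡ 0 at y ∈ ∅; g ≡ 0 at y ∈ {4}; common: ∅.
  x = 1: f ≡ 0 at y ∈ ∅; g ≡ 0 at y ∈ {1}; common: ∅.
  x = 2: f ≡ 0 at y ∈ {1, 6}; g ≡ 0 at y ∈ {5}; common: ∅.
  x = 3: f ≡ 0 at y ∈ ∅; g ≡ 0 at y ∈ {2}; common: ∅.
  x = 4: f ≡ 0 at y ∈ {2, 5}; g ≡ 0 at y ∈ {6}; common: ∅.
  x = 5: f ≡ 0 at y ∈ ∅; g ≡ 0 at y ∈ {3}; common: ∅.
  x = 6: f ≡ 0 at y ∈ {1, 6}; g ≡ 0 at y ∈ {0}; common: ∅.
Collecting: common zeros = ∅, so the count is 0.
Comparison with the Bézout bound: 0 ≤ 2 = deg(f)·deg(g), as expected for curves with no common component (the affine F_7-count falls short of the bound because intersections may lie at infinity, over extension fields, or carry multiplicity).


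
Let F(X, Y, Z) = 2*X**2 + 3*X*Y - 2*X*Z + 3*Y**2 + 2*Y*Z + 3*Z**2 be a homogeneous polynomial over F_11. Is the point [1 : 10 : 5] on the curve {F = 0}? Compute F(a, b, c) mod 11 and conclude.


F(1,10,5) ≡ 2 (mod 11); P is NOT on the curve.

Evaluate F(1, 10, 5) term-by-term (mod 11).
  2*X**2 ↦ 2·1·1·1 = 2
  3*X*Y ↦ 3·1·10·1 = 30
  -2*X*Z ↦ -2·1·1·5 = -10
  3*Y**2 ↦ 3·1·100·1 = 300
  2*Y*Z ↦ 2·1·10·5 = 100
  3*Z**2 ↦ 3·1·1·25 = 75
Sum: F(1, 10, 5) = (2) + (30) + (-10) + (300) + (100) + (75) = 497.
Reducing mod 11: 497 ≡ 2 (mod 11).
Since F(a, b, c) ≡ 2 ≠ 0 (mod 11), P does NOT lie on the curve.


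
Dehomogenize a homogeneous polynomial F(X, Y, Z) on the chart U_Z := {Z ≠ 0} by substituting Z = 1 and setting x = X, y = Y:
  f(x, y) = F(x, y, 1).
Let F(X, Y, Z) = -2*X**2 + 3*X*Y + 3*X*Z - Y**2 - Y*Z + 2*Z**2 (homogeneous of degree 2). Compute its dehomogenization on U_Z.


f(x, y) = -2*x**2 + 3*x*y + 3*x - y**2 - y + 2

On U_Z we set Z = 1. Each monomial c·X^i·Y^j·Z^k in F becomes c·x^i·y^j·1^k = c·x^i·y^j.
Substituting Z = 1: F(X, Y, 1) = -2*x**2 + 3*x*y + 3*x - y**2 - y + 2.
Note: deg(f) ≤ deg(F) = 2; strict inequality happens when F is divisible by Z (lost terms).
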